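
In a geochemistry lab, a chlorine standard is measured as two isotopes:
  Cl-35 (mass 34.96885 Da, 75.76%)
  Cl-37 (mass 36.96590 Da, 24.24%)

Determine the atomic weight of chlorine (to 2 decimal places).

35.45 Da

Weight each isotope mass by its fractional abundance: 0.7576 × 34.96885 + 0.2424 × 36.96590
= 26.492401 + 8.960534 = 35.452935 Da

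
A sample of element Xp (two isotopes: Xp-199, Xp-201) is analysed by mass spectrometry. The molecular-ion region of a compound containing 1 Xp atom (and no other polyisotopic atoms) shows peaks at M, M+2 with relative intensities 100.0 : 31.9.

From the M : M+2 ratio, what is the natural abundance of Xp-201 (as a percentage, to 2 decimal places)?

If p is the fraction of Xp that is Xp-199, then I(M+2)/I(M) = [C(1,1)·p^0·(1−p)] / p^1 = 1·(1−p)/p = 31.9/100.0 = 0.3190
(1−p)/p = 0.3190/1 = 0.3190  ⇒  p = 1/(1 + 0.3190) = 0.7582
Xp-199: 75.82%, Xp-201: 24.18%.

24.18%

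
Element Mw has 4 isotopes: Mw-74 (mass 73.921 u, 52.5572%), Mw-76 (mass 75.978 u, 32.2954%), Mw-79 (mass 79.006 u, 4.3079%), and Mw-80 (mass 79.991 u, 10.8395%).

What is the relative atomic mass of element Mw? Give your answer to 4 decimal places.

75.4623 u

Weight each isotope mass by its fractional abundance: 0.525572 × 73.921 + 0.322954 × 75.978 + 0.043079 × 79.006 + 0.108395 × 79.991
= 38.85081 + 24.53740 + 3.40350 + 8.67062 = 75.46233 u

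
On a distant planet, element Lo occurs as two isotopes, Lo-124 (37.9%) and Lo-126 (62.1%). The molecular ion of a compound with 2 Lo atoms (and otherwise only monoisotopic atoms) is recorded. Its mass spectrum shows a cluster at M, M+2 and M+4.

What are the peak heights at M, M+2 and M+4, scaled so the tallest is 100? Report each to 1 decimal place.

30.5 : 100.0 : 81.9

Expanding (0.379 + 0.621)^2:
P(M) = 0.379^2 = 0.143641
P(M+2) = 2 × 0.379^1 × 0.621^1 = 0.470718
P(M+4) = 0.621^2 = 0.385641
The M+2 peak is largest (0.470718); scaling to 100 gives 30.5 : 100.0 : 81.9.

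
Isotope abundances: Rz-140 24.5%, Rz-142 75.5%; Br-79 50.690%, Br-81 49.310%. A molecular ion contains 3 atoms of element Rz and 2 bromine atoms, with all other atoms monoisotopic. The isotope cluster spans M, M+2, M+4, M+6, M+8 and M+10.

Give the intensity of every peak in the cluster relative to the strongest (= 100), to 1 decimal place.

Element Rz pattern (n=3): 0.01470612 : 0.13595662 : 0.41896838 : 0.43036887
Bromine pattern (n=2): 0.25694761 : 0.49990478 : 0.24314761
Convolve the two distributions (both contribute in 2-u steps):
  M: 0.01470612×0.25694761 = 0.003779
  M+2: 0.01470612×0.49990478 + 0.13595662×0.25694761 = 0.042285
  M+4: 0.01470612×0.24314761 + 0.13595662×0.49990478 + 0.41896838×0.25694761 = 0.179194
  M+6: 0.13595662×0.24314761 + 0.41896838×0.49990478 + 0.43036887×0.25694761 = 0.353084
  M+8: 0.41896838×0.24314761 + 0.43036887×0.49990478 = 0.317015
  M+10: 0.43036887×0.24314761 = 0.104643
Scale to base peak (0.353084) = 100: 1.1 : 12.0 : 50.8 : 100.0 : 89.8 : 29.6

1.1 : 12.0 : 50.8 : 100.0 : 89.8 : 29.6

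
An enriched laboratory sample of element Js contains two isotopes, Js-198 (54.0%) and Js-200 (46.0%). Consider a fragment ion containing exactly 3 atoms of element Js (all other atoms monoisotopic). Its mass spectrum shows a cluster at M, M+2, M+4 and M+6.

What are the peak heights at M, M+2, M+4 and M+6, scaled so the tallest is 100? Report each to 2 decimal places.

39.13 : 100.00 : 85.19 : 24.19

The 3 Js atoms are independent, so intensities follow the terms of (0.540 + 0.460)^3.
P(M) = 0.540^3 = 0.157464
P(M+2) = 3 × 0.540^2 × 0.460^1 = 0.402408
P(M+4) = 3 × 0.540^1 × 0.460^2 = 0.342792
P(M+6) = 0.460^3 = 0.097336
The M+2 peak is largest (0.402408); scaling to 100 gives 39.13 : 100.00 : 85.19 : 24.19.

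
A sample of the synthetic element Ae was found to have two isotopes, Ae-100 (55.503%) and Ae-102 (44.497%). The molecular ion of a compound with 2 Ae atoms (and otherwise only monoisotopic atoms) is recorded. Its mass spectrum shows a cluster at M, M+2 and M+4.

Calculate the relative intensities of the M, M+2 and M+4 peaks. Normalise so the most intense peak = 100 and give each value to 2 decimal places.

62.37 : 100.00 : 40.09

The 2 Ae atoms are independent, so intensities follow the terms of (0.55503 + 0.44497)^2.
P(M) = 0.55503^2 = 0.308058
P(M+2) = 2 × 0.55503^1 × 0.44497^1 = 0.493943
P(M+4) = 0.44497^2 = 0.197998
The M+2 peak is largest (0.493943); scaling to 100 gives 62.37 : 100.00 : 40.09.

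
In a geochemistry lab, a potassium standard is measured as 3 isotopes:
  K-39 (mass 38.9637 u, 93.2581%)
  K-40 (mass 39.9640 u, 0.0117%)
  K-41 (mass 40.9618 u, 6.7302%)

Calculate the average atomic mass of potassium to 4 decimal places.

39.0983 u

Average mass = Σ (abundance × isotope mass) = 0.932581 × 38.9637 + 0.000117 × 39.9640 + 0.067302 × 40.9618
= 36.33681 + 0.00468 + 2.75681 = 39.09830 u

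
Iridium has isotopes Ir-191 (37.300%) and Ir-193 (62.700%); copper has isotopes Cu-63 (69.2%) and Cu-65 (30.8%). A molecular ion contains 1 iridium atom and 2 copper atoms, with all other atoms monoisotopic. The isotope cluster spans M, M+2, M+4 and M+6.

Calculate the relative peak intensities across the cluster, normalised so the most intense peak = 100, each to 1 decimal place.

Iridium pattern (n=1): 0.3730 : 0.6270
Copper pattern (n=2): 0.478864 : 0.426272 : 0.094864
Convolve the two distributions (both contribute in 2-u steps):
  M: 0.3730×0.478864 = 0.178616
  M+2: 0.3730×0.426272 + 0.6270×0.478864 = 0.459247
  M+4: 0.3730×0.094864 + 0.6270×0.426272 = 0.302657
  M+6: 0.6270×0.094864 = 0.059480
Scale to base peak (0.459247) = 100: 38.9 : 100.0 : 65.9 : 13.0

38.9 : 100.0 : 65.9 : 13.0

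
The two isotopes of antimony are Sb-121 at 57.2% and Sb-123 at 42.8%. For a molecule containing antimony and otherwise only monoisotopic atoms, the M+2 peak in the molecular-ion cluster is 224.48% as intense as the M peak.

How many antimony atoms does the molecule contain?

For n independent Sb atoms, I(M+2)/I(M) = n · (abundance Sb-123) / (abundance Sb-121) = n · 0.428/0.572.
n = 2.2448 × 0.572/0.428 = 3.00 ≈ 3

3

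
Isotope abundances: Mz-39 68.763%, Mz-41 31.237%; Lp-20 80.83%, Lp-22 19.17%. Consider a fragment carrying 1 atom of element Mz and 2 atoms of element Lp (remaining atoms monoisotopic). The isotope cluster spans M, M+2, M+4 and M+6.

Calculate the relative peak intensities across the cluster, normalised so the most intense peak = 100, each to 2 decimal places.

Element Mz pattern (n=1): 0.68763 : 0.31237
Element Lp pattern (n=2): 0.65334889 : 0.30990222 : 0.03674889
Convolve the two distributions (both contribute in 2-u steps):
  M: 0.68763×0.65334889 = 0.449262
  M+2: 0.68763×0.30990222 + 0.31237×0.65334889 = 0.417185
  M+4: 0.68763×0.03674889 + 0.31237×0.30990222 = 0.122074
  M+6: 0.31237×0.03674889 = 0.011479
Scale to base peak (0.449262) = 100: 100.00 : 92.86 : 27.17 : 2.56

100.00 : 92.86 : 27.17 : 2.56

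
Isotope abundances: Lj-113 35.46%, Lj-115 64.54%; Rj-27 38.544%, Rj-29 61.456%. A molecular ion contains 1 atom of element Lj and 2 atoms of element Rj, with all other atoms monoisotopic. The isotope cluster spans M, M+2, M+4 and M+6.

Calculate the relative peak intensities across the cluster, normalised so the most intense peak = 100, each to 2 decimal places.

11.98 : 60.01 : 100.00 : 55.44

Element Lj pattern (n=1): 0.3546 : 0.6454
Element Rj pattern (n=2): 0.14856399 : 0.47375201 : 0.37768399
Convolve the two distributions (both contribute in 2-u steps):
  M: 0.3546×0.14856399 = 0.052681
  M+2: 0.3546×0.47375201 + 0.6454×0.14856399 = 0.263876
  M+4: 0.3546×0.37768399 + 0.6454×0.47375201 = 0.439686
  M+6: 0.6454×0.37768399 = 0.243757
Scale to base peak (0.439686) = 100: 11.98 : 60.01 : 100.00 : 55.44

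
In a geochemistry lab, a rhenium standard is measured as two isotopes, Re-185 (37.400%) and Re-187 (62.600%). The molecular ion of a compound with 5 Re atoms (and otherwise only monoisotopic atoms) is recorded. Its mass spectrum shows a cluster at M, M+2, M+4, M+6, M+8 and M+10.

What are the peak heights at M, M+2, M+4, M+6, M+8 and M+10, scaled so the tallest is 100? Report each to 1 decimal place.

2.1 : 17.8 : 59.7 : 100.0 : 83.7 : 28.0

Each Re atom is independently Re-185 (p = 0.37400) or Re-187 (q = 0.62600); the cluster is the binomial expansion (p + q)^5.
P(M) = 0.37400^5 = 0.007317
P(M+2) = 5 × 0.37400^4 × 0.62600^1 = 0.061239
P(M+4) = 10 × 0.37400^3 × 0.62600^2 = 0.205005
P(M+6) = 10 × 0.37400^2 × 0.62600^3 = 0.343136
P(M+8) = 5 × 0.37400^1 × 0.62600^4 = 0.287170
P(M+10) = 0.62600^5 = 0.096133
The M+6 peak is largest (0.343136); scaling to 100 gives 2.1 : 17.8 : 59.7 : 100.0 : 83.7 : 28.0.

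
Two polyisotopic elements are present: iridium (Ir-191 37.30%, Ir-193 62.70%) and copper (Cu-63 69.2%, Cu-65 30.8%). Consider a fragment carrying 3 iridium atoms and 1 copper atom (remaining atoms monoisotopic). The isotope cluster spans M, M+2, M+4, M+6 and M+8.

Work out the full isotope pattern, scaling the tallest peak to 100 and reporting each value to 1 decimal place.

9.3 : 51.2 : 100.0 : 79.5 : 19.7

Iridium pattern (n=3): 0.05189512 : 0.26170165 : 0.43991135 : 0.24649188
Copper pattern (n=1): 0.6920 : 0.3080
Convolve the two distributions (both contribute in 2-u steps):
  M: 0.05189512×0.6920 = 0.035911
  M+2: 0.05189512×0.3080 + 0.26170165×0.6920 = 0.197081
  M+4: 0.26170165×0.3080 + 0.43991135×0.6920 = 0.385023
  M+6: 0.43991135×0.3080 + 0.24649188×0.6920 = 0.306065
  M+8: 0.24649188×0.3080 = 0.075919
Scale to base peak (0.385023) = 100: 9.3 : 51.2 : 100.0 : 79.5 : 19.7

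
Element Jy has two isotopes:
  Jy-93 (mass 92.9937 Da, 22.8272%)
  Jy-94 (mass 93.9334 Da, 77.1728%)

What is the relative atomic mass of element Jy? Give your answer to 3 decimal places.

93.719 Da

Average mass = Σ (abundance × isotope mass) = 0.228272 × 92.9937 + 0.771728 × 93.9334
= 21.22786 + 72.49103 = 93.71889 Da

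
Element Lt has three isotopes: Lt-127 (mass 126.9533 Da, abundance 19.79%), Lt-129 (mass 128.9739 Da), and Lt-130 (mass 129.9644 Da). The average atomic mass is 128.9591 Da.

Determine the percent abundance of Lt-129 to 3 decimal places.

41.333%

Let x and y be the fractions of Lt-129 and Lt-130. Then x + y = 1 − 0.1979 = 0.8021 and 128.9739x + 129.9644y = 128.9591 − 0.1979×126.9533 = 103.83504193.
Substituting: 128.9739x + 129.9644(0.8021 − x) = 103.83504193
(128.9739 − 129.9644)x = -0.40940331  ⇒  x = 0.41333, y = 0.38877
Lt-129: 41.333%, Lt-130: 38.877%.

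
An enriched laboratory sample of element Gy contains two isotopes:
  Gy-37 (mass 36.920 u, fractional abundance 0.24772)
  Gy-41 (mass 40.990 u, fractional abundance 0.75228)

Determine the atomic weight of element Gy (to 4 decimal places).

39.9818 u

Weight each isotope mass by its fractional abundance: 0.24772 × 36.920 + 0.75228 × 40.990
= 9.14582 + 30.83596 = 39.98178 u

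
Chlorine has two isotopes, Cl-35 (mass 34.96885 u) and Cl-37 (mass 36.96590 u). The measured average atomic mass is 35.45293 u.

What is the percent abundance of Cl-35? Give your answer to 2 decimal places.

Let x be the fractional abundance of Cl-35; then Cl-37 has abundance 1 − x.
34.96885·x + 36.96590·(1 − x) = 35.45293
(34.96885 − 36.96590)·x = 35.45293 − 36.96590
x = -1.51297 / -1.99705 = 0.75760 → 75.76% Cl-35, 24.24% Cl-37.

75.76%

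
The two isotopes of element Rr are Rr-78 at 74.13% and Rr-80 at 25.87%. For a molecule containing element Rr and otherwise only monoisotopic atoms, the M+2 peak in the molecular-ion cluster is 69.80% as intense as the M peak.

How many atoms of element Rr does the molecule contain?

2

With n Rr atoms, P(M+2)/P(M) = C(n,1)·p^(n−1)q / p^n = n·q/p = n · 0.2587/0.7413.
n = 0.6980 × 0.7413/0.2587 = 2.00 ≈ 2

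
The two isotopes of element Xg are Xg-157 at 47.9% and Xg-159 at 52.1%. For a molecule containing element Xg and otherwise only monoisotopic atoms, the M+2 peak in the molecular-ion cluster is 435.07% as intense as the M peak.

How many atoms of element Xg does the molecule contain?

The M+2/M ratio from n Xg atoms is n · q/p = n · 0.521/0.479.
n = 4.3507 × 0.479/0.521 = 4.00 ≈ 4

4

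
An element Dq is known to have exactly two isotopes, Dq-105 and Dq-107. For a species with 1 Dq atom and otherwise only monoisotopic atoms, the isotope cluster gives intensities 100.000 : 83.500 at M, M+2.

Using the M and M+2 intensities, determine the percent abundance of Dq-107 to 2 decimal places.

45.50%

Let p = fractional abundance of Dq-105. I(M+2)/I(M) = [C(1,1)·p^0·(1−p)] / p^1 = 1·(1−p)/p = 83.500/100.000 = 0.8350
(1−p)/p = 0.8350/1 = 0.8350  ⇒  p = 1/(1 + 0.8350) = 0.5450
Dq-105: 54.50%, Dq-107: 45.50%.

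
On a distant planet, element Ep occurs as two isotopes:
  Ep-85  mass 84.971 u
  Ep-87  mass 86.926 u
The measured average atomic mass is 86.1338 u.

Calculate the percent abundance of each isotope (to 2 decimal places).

Let x be the fractional abundance of Ep-85; then Ep-87 has abundance 1 − x.
84.971·x + 86.926·(1 − x) = 86.1338
(84.971 − 86.926)·x = 86.1338 − 86.926
x = -0.7922 / -1.955 = 0.40522 → 40.52% Ep-85, 59.48% Ep-87.

Ep-85: 40.52%, Ep-87: 59.48%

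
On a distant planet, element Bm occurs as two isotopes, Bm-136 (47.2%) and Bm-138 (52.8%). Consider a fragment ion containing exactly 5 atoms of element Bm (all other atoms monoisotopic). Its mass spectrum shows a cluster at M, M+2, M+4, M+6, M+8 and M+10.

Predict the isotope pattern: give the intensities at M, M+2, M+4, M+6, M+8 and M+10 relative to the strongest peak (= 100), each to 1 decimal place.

7.1 : 40.0 : 89.4 : 100.0 : 55.9 : 12.5

Expanding (0.472 + 0.528)^5:
P(M) = 0.472^5 = 0.023427
P(M+2) = 5 × 0.472^4 × 0.528^1 = 0.131030
P(M+4) = 10 × 0.472^3 × 0.528^2 = 0.293153
P(M+6) = 10 × 0.472^2 × 0.528^3 = 0.327933
P(M+8) = 5 × 0.472^1 × 0.528^4 = 0.183420
P(M+10) = 0.528^5 = 0.041036
The M+6 peak is largest (0.327933); scaling to 100 gives 7.1 : 40.0 : 89.4 : 100.0 : 55.9 : 12.5.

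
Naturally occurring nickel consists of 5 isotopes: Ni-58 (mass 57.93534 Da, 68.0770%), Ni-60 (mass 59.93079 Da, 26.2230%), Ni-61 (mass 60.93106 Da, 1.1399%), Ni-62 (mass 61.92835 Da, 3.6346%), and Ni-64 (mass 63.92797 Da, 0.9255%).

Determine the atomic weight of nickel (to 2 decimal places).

The abundance-weighted mean is 0.680770 × 57.93534 + 0.262230 × 59.93079 + 0.011399 × 60.93106 + 0.036346 × 61.92835 + 0.009255 × 63.92797
= 39.440641 + 15.715651 + 0.694553 + 2.250848 + 0.591653 = 58.693346 Da

58.69 Da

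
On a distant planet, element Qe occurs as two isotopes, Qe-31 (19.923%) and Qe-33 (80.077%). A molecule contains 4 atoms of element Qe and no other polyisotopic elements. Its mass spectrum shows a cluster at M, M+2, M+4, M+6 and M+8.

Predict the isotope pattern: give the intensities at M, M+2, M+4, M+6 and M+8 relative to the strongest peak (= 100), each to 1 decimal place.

0.4 : 6.2 : 37.1 : 99.5 : 100.0

The 4 Qe atoms are independent, so intensities follow the terms of (0.19923 + 0.80077)^4.
P(M) = 0.19923^4 = 0.001576
P(M+2) = 4 × 0.19923^3 × 0.80077^1 = 0.025330
P(M+4) = 6 × 0.19923^2 × 0.80077^2 = 0.152713
P(M+6) = 4 × 0.19923^1 × 0.80077^3 = 0.409202
P(M+8) = 0.80077^4 = 0.411179
The M+8 peak is largest (0.411179); scaling to 100 gives 0.4 : 6.2 : 37.1 : 99.5 : 100.0.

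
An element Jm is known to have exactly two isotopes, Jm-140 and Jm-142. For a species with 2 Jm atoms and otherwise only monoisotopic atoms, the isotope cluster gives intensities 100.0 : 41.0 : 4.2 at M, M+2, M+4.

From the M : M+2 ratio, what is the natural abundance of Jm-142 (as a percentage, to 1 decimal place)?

17.0%

Let p = fractional abundance of Jm-140. I(M+2)/I(M) = [C(2,1)·p^1·(1−p)] / p^2 = 2·(1−p)/p = 41.0/100.0 = 0.4100
(1−p)/p = 0.4100/2 = 0.2050  ⇒  p = 1/(1 + 0.2050) = 0.8299
Jm-140: 83.0%, Jm-142: 17.0%.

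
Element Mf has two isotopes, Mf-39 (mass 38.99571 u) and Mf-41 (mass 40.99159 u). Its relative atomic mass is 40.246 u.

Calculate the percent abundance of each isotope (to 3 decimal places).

Let x be the fractional abundance of Mf-39; then Mf-41 has abundance 1 − x.
38.99571·x + 40.99159·(1 − x) = 40.246
(38.99571 − 40.99159)·x = 40.246 − 40.99159
x = -0.74559 / -1.99588 = 0.37356 → 37.356% Mf-39, 62.644% Mf-41.

Mf-39: 37.356%, Mf-41: 62.644%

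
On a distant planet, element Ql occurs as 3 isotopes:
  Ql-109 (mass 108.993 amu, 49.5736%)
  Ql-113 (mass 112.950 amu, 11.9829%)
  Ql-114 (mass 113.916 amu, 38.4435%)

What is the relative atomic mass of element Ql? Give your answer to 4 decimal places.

Average mass = Σ (abundance × isotope mass) = 0.495736 × 108.993 + 0.119829 × 112.950 + 0.384435 × 113.916
= 54.03175 + 13.53469 + 43.79330 = 111.35974 amu

111.3597 amu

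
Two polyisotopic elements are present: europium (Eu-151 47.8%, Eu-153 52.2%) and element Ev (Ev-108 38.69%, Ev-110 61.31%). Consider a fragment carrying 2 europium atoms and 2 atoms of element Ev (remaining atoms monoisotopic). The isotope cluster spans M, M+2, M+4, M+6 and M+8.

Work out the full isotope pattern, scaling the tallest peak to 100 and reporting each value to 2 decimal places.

9.41 : 50.38 : 100.00 : 87.19 : 28.18

Europium pattern (n=2): 0.228484 : 0.499032 : 0.272484
Element Ev pattern (n=2): 0.14969161 : 0.47441678 : 0.37589161
Convolve the two distributions (both contribute in 2-u steps):
  M: 0.228484×0.14969161 = 0.034202
  M+2: 0.228484×0.47441678 + 0.499032×0.14969161 = 0.183098
  M+4: 0.228484×0.37589161 + 0.499032×0.47441678 + 0.272484×0.14969161 = 0.363423
  M+6: 0.499032×0.37589161 + 0.272484×0.47441678 = 0.316853
  M+8: 0.272484×0.37589161 = 0.102424
Scale to base peak (0.363423) = 100: 9.41 : 50.38 : 100.00 : 87.19 : 28.18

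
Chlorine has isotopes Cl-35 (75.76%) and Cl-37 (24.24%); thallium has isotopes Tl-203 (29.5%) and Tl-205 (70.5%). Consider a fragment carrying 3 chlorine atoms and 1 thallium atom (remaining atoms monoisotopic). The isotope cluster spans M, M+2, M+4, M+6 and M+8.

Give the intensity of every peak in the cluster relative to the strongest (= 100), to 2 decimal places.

Chlorine pattern (n=3): 0.4348304 : 0.41738208 : 0.13354464 : 0.01424288
Thallium pattern (n=1): 0.2950 : 0.7050
Convolve the two distributions (both contribute in 2-u steps):
  M: 0.4348304×0.2950 = 0.128275
  M+2: 0.4348304×0.7050 + 0.41738208×0.2950 = 0.429683
  M+4: 0.41738208×0.7050 + 0.13354464×0.2950 = 0.333650
  M+6: 0.13354464×0.7050 + 0.01424288×0.2950 = 0.098351
  M+8: 0.01424288×0.7050 = 0.010041
Scale to base peak (0.429683) = 100: 29.85 : 100.00 : 77.65 : 22.89 : 2.34

29.85 : 100.00 : 77.65 : 22.89 : 2.34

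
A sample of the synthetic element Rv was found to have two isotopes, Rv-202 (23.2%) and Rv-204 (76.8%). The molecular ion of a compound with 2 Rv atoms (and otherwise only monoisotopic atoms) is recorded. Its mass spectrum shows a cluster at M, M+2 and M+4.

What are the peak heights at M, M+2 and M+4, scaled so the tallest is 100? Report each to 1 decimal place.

9.1 : 60.4 : 100.0

Expanding (0.232 + 0.768)^2:
P(M) = 0.232^2 = 0.053824
P(M+2) = 2 × 0.232^1 × 0.768^1 = 0.356352
P(M+4) = 0.768^2 = 0.589824
The M+4 peak is largest (0.589824); scaling to 100 gives 9.1 : 60.4 : 100.0.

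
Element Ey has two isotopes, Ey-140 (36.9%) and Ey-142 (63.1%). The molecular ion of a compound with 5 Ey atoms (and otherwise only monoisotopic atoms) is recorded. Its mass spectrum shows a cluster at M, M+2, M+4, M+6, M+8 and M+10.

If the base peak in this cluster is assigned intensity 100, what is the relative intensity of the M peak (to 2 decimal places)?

2.00

(0.369 + 0.631)^5 gives M 0.0068, M+2 0.0585, M+4 0.2000, M+6 0.3421, M+8 0.2925, M+10 0.1000; the largest is M+6.
P(M+6) = C(5,3) × 0.369^2 × 0.631^3 = 10 × 0.136161 × 0.25123959 = 0.342090 (base)
P(M) = C(5,0) × 0.369^5 × 0.631^0 = 1 × 0.00684119 × 1.0000 = 0.006841
Relative intensity = 0.006841 / 0.342090 × 100 = 2.00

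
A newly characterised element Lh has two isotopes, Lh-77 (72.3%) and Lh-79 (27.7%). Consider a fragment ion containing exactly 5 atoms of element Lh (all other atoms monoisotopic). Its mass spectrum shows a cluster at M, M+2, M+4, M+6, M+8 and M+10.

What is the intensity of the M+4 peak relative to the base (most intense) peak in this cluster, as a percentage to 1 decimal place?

Binomial terms of (0.723 + 0.277)^5: M 0.1976, M+2 0.3784, M+4 0.2900, M+6 0.1111, M+8 0.0213, M+10 0.0016 → M+2 is the base peak.
P(M+2) = C(5,1) × 0.723^4 × 0.277^1 = 5 × 0.27324561 × 0.2770 = 0.378445 (base)
P(M+4) = C(5,2) × 0.723^3 × 0.277^2 = 10 × 0.37793307 × 0.076729 = 0.289984
Relative intensity = 0.289984 / 0.378445 × 100 = 76.6

76.6%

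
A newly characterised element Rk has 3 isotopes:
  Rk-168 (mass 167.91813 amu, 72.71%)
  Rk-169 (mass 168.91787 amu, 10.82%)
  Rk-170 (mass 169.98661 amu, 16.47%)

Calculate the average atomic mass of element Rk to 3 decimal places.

168.367 amu

The abundance-weighted mean is 0.7271 × 167.91813 + 0.1082 × 168.91787 + 0.1647 × 169.98661
= 122.093272 + 18.276914 + 27.996795 = 168.366981 amu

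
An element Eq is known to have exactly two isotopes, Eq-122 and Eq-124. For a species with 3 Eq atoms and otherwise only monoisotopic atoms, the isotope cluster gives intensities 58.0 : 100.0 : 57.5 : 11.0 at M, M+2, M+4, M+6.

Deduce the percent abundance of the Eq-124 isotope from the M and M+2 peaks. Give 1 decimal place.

Let p = fractional abundance of Eq-122. I(M+2)/I(M) = [C(3,1)·p^2·(1−p)] / p^3 = 3·(1−p)/p = 100.0/58.0 = 1.7241
(1−p)/p = 1.7241/3 = 0.5747  ⇒  p = 1/(1 + 0.5747) = 0.6350
Eq-122: 63.5%, Eq-124: 36.5%.

36.5%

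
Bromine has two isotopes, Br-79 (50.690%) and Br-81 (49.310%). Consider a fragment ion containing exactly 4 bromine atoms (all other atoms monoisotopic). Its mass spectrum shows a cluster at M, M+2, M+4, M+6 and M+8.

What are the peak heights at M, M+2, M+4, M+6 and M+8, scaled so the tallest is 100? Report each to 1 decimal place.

Each Br atom is independently Br-79 (p = 0.50690) or Br-81 (q = 0.49310); the cluster is the binomial expansion (p + q)^4.
P(M) = 0.50690^4 = 0.066022
P(M+2) = 4 × 0.50690^3 × 0.49310^1 = 0.256899
P(M+4) = 6 × 0.50690^2 × 0.49310^2 = 0.374857
P(M+6) = 4 × 0.50690^1 × 0.49310^3 = 0.243101
P(M+8) = 0.49310^4 = 0.059121
The M+4 peak is largest (0.374857); scaling to 100 gives 17.6 : 68.5 : 100.0 : 64.9 : 15.8.

17.6 : 68.5 : 100.0 : 64.9 : 15.8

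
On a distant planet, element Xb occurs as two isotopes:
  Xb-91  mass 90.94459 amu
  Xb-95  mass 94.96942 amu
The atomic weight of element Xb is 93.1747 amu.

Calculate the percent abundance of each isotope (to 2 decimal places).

Xb-91: 44.59%, Xb-95: 55.41%

Let x be the fractional abundance of Xb-91; then Xb-95 has abundance 1 − x.
90.94459·x + 94.96942·(1 − x) = 93.1747
(90.94459 − 94.96942)·x = 93.1747 − 94.96942
x = -1.79472 / -4.02483 = 0.44591 → 44.59% Xb-91, 55.41% Xb-95.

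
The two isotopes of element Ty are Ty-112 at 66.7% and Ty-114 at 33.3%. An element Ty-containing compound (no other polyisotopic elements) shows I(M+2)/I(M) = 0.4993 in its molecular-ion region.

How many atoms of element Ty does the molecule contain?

With n Ty atoms, P(M+2)/P(M) = C(n,1)·p^(n−1)q / p^n = n·q/p = n · 0.333/0.667.
n = 0.4993 × 0.667/0.333 = 1.00 ≈ 1

1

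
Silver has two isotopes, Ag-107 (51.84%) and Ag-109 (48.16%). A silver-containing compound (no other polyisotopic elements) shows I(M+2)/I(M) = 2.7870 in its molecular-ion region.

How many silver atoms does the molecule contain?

For n independent Ag atoms, I(M+2)/I(M) = n · (abundance Ag-109) / (abundance Ag-107) = n · 0.4816/0.5184.
n = 2.7870 × 0.5184/0.4816 = 3.00 ≈ 3

3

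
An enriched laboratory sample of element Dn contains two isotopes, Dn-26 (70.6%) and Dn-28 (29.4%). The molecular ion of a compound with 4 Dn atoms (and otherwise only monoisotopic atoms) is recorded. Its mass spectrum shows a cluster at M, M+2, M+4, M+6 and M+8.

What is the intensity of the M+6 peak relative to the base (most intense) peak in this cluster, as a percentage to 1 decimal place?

17.3%

(0.706 + 0.294)^4 gives M 0.2484, M+2 0.4138, M+4 0.2585, M+6 0.0718, M+8 0.0075; the largest is M+2.
P(M+2) = C(4,1) × 0.706^3 × 0.294^1 = 4 × 0.35189582 × 0.2940 = 0.413829 (base)
P(M+6) = C(4,3) × 0.706^1 × 0.294^3 = 4 × 0.7060 × 0.02541218 = 0.071764
Relative intensity = 0.071764 / 0.413829 × 100 = 17.3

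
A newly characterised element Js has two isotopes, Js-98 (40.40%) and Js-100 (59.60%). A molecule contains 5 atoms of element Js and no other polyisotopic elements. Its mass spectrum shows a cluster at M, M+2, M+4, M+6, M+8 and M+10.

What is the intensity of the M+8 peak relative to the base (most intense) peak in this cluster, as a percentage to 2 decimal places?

Term probabilities: M 0.0108, M+2 0.0794, M+4 0.2342, M+6 0.3455, M+8 0.2549, M+10 0.0752. Base peak = M+6.
P(M+6) = C(5,3) × 0.4040^2 × 0.5960^3 = 10 × 0.163216 × 0.21170874 = 0.345543 (base)
P(M+8) = C(5,4) × 0.4040^1 × 0.5960^4 = 5 × 0.4040 × 0.12617841 = 0.254880
Relative intensity = 0.254880 / 0.345543 × 100 = 73.76

73.76%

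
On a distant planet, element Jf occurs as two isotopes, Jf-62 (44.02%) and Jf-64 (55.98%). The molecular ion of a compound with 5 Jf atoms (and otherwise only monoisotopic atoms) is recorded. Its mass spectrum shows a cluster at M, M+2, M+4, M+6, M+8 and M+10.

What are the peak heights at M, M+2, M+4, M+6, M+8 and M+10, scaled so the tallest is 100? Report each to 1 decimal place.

4.9 : 30.9 : 78.6 : 100.0 : 63.6 : 16.2

Each Jf atom is independently Jf-62 (p = 0.4402) or Jf-64 (q = 0.5598); the cluster is the binomial expansion (p + q)^5.
P(M) = 0.4402^5 = 0.016529
P(M+2) = 5 × 0.4402^4 × 0.5598^1 = 0.105100
P(M+4) = 10 × 0.4402^3 × 0.5598^2 = 0.267310
P(M+6) = 10 × 0.4402^2 × 0.5598^3 = 0.339937
P(M+8) = 5 × 0.4402^1 × 0.5598^4 = 0.216148
P(M+10) = 0.5598^5 = 0.054975
The M+6 peak is largest (0.339937); scaling to 100 gives 4.9 : 30.9 : 78.6 : 100.0 : 63.6 : 16.2.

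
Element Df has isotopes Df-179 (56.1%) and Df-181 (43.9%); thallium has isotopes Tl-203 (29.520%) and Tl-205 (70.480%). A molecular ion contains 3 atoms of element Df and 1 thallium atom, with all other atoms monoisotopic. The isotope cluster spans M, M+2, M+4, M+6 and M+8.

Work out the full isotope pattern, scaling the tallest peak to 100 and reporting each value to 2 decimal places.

13.44 : 63.63 : 100.00 : 65.38 : 15.37

Element Df pattern (n=3): 0.17655848 : 0.41448756 : 0.32434944 : 0.08460452
Thallium pattern (n=1): 0.2952 : 0.7048
Convolve the two distributions (both contribute in 2-u steps):
  M: 0.17655848×0.2952 = 0.052120
  M+2: 0.17655848×0.7048 + 0.41448756×0.2952 = 0.246795
  M+4: 0.41448756×0.7048 + 0.32434944×0.2952 = 0.387879
  M+6: 0.32434944×0.7048 + 0.08460452×0.2952 = 0.253577
  M+8: 0.08460452×0.7048 = 0.059629
Scale to base peak (0.387879) = 100: 13.44 : 63.63 : 100.00 : 65.38 : 15.37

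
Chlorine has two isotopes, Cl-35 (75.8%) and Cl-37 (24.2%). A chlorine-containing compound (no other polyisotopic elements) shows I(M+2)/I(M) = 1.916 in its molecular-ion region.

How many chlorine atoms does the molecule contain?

With n Cl atoms, P(M+2)/P(M) = C(n,1)·p^(n−1)q / p^n = n·q/p = n · 0.242/0.758.
n = 1.916 × 0.758/0.242 = 6.00 ≈ 6

6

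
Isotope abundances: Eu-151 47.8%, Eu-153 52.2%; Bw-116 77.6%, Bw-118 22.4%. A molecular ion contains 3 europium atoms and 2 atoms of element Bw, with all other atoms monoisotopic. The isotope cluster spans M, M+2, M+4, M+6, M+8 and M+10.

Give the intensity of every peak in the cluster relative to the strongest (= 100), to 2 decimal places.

18.01 : 69.40 : 100.00 : 65.57 : 18.91 : 1.95

Europium pattern (n=3): 0.10921535 : 0.35780594 : 0.39074206 : 0.14223665
Element Bw pattern (n=2): 0.602176 : 0.347648 : 0.050176
Convolve the two distributions (both contribute in 2-u steps):
  M: 0.10921535×0.602176 = 0.065767
  M+2: 0.10921535×0.347648 + 0.35780594×0.602176 = 0.253431
  M+4: 0.10921535×0.050176 + 0.35780594×0.347648 + 0.39074206×0.602176 = 0.365166
  M+6: 0.35780594×0.050176 + 0.39074206×0.347648 + 0.14223665×0.602176 = 0.239445
  M+8: 0.39074206×0.050176 + 0.14223665×0.347648 = 0.069054
  M+10: 0.14223665×0.050176 = 0.007137
Scale to base peak (0.365166) = 100: 18.01 : 69.40 : 100.00 : 65.57 : 18.91 : 1.95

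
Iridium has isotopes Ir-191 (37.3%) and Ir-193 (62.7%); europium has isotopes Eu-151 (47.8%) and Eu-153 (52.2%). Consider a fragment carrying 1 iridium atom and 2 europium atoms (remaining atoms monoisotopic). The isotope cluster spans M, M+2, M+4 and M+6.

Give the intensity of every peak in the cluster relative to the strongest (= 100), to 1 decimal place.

Iridium pattern (n=1): 0.3730 : 0.6270
Europium pattern (n=2): 0.228484 : 0.499032 : 0.272484
Convolve the two distributions (both contribute in 2-u steps):
  M: 0.3730×0.228484 = 0.085225
  M+2: 0.3730×0.499032 + 0.6270×0.228484 = 0.329398
  M+4: 0.3730×0.272484 + 0.6270×0.499032 = 0.414530
  M+6: 0.6270×0.272484 = 0.170847
Scale to base peak (0.414530) = 100: 20.6 : 79.5 : 100.0 : 41.2

20.6 : 79.5 : 100.0 : 41.2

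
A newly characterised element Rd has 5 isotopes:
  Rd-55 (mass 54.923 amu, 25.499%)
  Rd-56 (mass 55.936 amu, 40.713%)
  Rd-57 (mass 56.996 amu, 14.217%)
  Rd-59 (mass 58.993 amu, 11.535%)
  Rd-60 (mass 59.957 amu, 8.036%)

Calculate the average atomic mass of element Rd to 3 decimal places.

The abundance-weighted mean is 0.25499 × 54.923 + 0.40713 × 55.936 + 0.14217 × 56.996 + 0.11535 × 58.993 + 0.08036 × 59.957
= 14.0048 + 22.7732 + 8.1031 + 6.8048 + 4.8181 = 56.5040 amu

56.504 amu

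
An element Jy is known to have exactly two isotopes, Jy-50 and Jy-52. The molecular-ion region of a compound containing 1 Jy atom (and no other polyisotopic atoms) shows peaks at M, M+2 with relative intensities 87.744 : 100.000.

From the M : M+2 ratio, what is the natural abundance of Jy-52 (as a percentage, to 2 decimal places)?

If p is the fraction of Jy that is Jy-50, then I(M+2)/I(M) = [C(1,1)·p^0·(1−p)] / p^1 = 1·(1−p)/p = 100.000/87.744 = 1.1397
(1−p)/p = 1.1397/1 = 1.1397  ⇒  p = 1/(1 + 1.1397) = 0.4674
Jy-50: 46.74%, Jy-52: 53.26%.

53.26%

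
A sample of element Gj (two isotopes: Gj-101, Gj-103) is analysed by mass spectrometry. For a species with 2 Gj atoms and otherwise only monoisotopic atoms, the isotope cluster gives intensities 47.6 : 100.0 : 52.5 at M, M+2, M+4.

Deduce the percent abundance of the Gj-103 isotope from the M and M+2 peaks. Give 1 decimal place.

51.2%

Write p for the Gj-101 fraction. I(M+2)/I(M) = [C(2,1)·p^1·(1−p)] / p^2 = 2·(1−p)/p = 100.0/47.6 = 2.1008
(1−p)/p = 2.1008/2 = 1.0504  ⇒  p = 1/(1 + 1.0504) = 0.4877
Gj-101: 48.8%, Gj-103: 51.2%.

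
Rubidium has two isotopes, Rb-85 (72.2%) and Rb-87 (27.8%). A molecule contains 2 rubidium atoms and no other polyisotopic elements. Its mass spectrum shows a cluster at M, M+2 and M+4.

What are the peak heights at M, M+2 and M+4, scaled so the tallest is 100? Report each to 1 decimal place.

Expanding (0.722 + 0.278)^2:
P(M) = 0.722^2 = 0.521284
P(M+2) = 2 × 0.722^1 × 0.278^1 = 0.401432
P(M+4) = 0.278^2 = 0.077284
The M peak is largest (0.521284); scaling to 100 gives 100.0 : 77.0 : 14.8.

100.0 : 77.0 : 14.8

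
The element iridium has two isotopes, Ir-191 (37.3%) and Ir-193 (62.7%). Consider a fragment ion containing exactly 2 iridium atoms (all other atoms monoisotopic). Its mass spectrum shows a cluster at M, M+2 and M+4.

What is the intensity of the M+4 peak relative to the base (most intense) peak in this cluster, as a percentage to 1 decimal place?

Term probabilities: M 0.1391, M+2 0.4677, M+4 0.3931. Base peak = M+2.
P(M+2) = C(2,1) × 0.373^1 × 0.627^1 = 2 × 0.3730 × 0.6270 = 0.467742 (base)
P(M+4) = C(2,2) × 0.373^0 × 0.627^2 = 1 × 1.0000 × 0.393129 = 0.393129
Relative intensity = 0.393129 / 0.467742 × 100 = 84.0

84.0%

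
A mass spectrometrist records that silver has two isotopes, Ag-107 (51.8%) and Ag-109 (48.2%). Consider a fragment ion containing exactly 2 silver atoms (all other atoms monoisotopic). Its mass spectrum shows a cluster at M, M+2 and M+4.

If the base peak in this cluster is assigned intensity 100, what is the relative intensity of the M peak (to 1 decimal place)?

53.7

Term probabilities: M 0.2683, M+2 0.4994, M+4 0.2323. Base peak = M+2.
P(M+2) = C(2,1) × 0.518^1 × 0.482^1 = 2 × 0.5180 × 0.4820 = 0.499352 (base)
P(M) = C(2,0) × 0.518^2 × 0.482^0 = 1 × 0.268324 × 1.0000 = 0.268324
Relative intensity = 0.268324 / 0.499352 × 100 = 53.7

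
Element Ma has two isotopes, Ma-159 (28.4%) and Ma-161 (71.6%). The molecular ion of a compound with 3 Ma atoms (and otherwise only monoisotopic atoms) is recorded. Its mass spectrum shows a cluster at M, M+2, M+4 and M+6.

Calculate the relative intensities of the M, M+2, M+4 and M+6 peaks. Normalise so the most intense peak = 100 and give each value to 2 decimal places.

5.24 : 39.66 : 100.00 : 84.04

Each Ma atom is independently Ma-159 (p = 0.284) or Ma-161 (q = 0.716); the cluster is the binomial expansion (p + q)^3.
P(M) = 0.284^3 = 0.022906
P(M+2) = 3 × 0.284^2 × 0.716^1 = 0.173249
P(M+4) = 3 × 0.284^1 × 0.716^2 = 0.436783
P(M+6) = 0.716^3 = 0.367062
The M+4 peak is largest (0.436783); scaling to 100 gives 5.24 : 39.66 : 100.00 : 84.04.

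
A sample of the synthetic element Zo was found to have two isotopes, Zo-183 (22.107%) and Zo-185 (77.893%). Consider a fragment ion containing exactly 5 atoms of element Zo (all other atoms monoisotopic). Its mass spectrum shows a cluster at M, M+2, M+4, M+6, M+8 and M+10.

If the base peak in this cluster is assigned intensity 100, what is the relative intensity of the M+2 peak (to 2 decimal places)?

Binomial terms of (0.22107 + 0.77893)^5: M 0.0005, M+2 0.0093, M+4 0.0656, M+6 0.2310, M+8 0.4069, M+10 0.2867 → M+8 is the base peak.
P(M+8) = C(5,4) × 0.22107^1 × 0.77893^4 = 5 × 0.22107 × 0.36812365 = 0.406905 (base)
P(M+2) = C(5,1) × 0.22107^4 × 0.77893^1 = 5 × 0.00238847 × 0.77893 = 0.009302
Relative intensity = 0.009302 / 0.406905 × 100 = 2.29

2.29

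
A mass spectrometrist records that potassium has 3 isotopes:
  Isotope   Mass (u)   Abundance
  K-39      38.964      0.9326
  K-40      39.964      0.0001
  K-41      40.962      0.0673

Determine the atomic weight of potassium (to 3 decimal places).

39.099 u

Ar = Σ fᵢ·mᵢ = 0.9326 × 38.964 + 0.0001 × 39.964 + 0.0673 × 40.962
= 36.3378 + 0.0040 + 2.7567 = 39.0985 u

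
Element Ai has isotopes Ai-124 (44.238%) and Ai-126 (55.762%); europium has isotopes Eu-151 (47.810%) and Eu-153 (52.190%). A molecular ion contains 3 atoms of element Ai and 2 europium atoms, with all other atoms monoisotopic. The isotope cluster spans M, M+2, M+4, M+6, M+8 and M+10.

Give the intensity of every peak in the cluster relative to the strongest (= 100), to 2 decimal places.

Element Ai pattern (n=3): 0.08657379 : 0.32737881 : 0.412661 : 0.1733864
Europium pattern (n=2): 0.22857961 : 0.49904078 : 0.27237961
Convolve the two distributions (both contribute in 2-u steps):
  M: 0.08657379×0.22857961 = 0.019789
  M+2: 0.08657379×0.49904078 + 0.32737881×0.22857961 = 0.118036
  M+4: 0.08657379×0.27237961 + 0.32737881×0.49904078 + 0.412661×0.22857961 = 0.281282
  M+6: 0.32737881×0.27237961 + 0.412661×0.49904078 + 0.1733864×0.22857961 = 0.334739
  M+8: 0.412661×0.27237961 + 0.1733864×0.49904078 = 0.198927
  M+10: 0.1733864×0.27237961 = 0.047227
Scale to base peak (0.334739) = 100: 5.91 : 35.26 : 84.03 : 100.00 : 59.43 : 14.11

5.91 : 35.26 : 84.03 : 100.00 : 59.43 : 14.11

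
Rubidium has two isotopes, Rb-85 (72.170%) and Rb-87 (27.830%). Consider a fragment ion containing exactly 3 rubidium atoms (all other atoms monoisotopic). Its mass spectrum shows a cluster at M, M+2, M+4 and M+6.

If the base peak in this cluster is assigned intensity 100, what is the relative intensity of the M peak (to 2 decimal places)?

86.44

Binomial terms of (0.72170 + 0.27830)^3: M 0.3759, M+2 0.4349, M+4 0.1677, M+6 0.0216 → M+2 is the base peak.
P(M+2) = C(3,1) × 0.72170^2 × 0.27830^1 = 3 × 0.52085089 × 0.2783 = 0.434858 (base)
P(M) = C(3,0) × 0.72170^3 × 0.27830^0 = 1 × 0.37589809 × 1.0000 = 0.375898
Relative intensity = 0.375898 / 0.434858 × 100 = 86.44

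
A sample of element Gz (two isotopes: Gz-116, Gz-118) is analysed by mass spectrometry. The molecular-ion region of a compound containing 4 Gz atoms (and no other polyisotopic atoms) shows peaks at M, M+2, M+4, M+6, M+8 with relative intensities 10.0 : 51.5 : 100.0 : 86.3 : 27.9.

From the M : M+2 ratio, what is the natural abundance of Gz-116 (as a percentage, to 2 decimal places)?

43.72%

If p is the fraction of Gz that is Gz-116, then I(M+2)/I(M) = [C(4,1)·p^3·(1−p)] / p^4 = 4·(1−p)/p = 51.5/10.0 = 5.1500
(1−p)/p = 5.1500/4 = 1.2875  ⇒  p = 1/(1 + 1.2875) = 0.4372
Gz-116: 43.72%, Gz-118: 56.28%.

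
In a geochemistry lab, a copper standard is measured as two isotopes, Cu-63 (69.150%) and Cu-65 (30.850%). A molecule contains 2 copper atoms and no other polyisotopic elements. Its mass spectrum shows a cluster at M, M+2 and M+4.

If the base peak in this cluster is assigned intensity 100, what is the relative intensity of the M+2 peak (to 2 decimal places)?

89.23

Binomial terms of (0.69150 + 0.30850)^2: M 0.4782, M+2 0.4267, M+4 0.0952 → M is the base peak.
P(M) = C(2,0) × 0.69150^2 × 0.30850^0 = 1 × 0.47817225 × 1.0000 = 0.478172 (base)
P(M+2) = C(2,1) × 0.69150^1 × 0.30850^1 = 2 × 0.6915 × 0.3085 = 0.426656
Relative intensity = 0.426656 / 0.478172 × 100 = 89.23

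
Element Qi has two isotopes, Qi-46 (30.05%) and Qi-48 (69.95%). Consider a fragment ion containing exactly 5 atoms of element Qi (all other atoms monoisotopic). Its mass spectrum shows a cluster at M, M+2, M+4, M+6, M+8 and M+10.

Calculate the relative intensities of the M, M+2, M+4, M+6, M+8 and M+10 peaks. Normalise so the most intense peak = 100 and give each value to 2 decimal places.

0.68 : 7.93 : 36.91 : 85.92 : 100.00 : 46.56

Expanding (0.3005 + 0.6995)^5:
P(M) = 0.3005^5 = 0.002450
P(M+2) = 5 × 0.3005^4 × 0.6995^1 = 0.028519
P(M+4) = 10 × 0.3005^3 × 0.6995^2 = 0.132773
P(M+6) = 10 × 0.3005^2 × 0.6995^3 = 0.309067
P(M+8) = 5 × 0.3005^1 × 0.6995^4 = 0.359721
P(M+10) = 0.6995^5 = 0.167471
The M+8 peak is largest (0.359721); scaling to 100 gives 0.68 : 7.93 : 36.91 : 85.92 : 100.00 : 46.56.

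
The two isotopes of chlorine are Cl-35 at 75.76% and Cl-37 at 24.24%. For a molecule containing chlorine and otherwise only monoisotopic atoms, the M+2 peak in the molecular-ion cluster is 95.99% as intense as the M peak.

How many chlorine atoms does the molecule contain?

3

The M+2/M ratio from n Cl atoms is n · q/p = n · 0.2424/0.7576.
n = 0.9599 × 0.7576/0.2424 = 3.00 ≈ 3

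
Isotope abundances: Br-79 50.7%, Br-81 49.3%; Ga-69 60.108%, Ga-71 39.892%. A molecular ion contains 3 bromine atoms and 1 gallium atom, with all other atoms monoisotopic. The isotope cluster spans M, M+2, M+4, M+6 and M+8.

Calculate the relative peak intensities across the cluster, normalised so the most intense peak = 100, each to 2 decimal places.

Bromine pattern (n=3): 0.13032384 : 0.38017547 : 0.36967753 : 0.11982316
Gallium pattern (n=1): 0.60108 : 0.39892
Convolve the two distributions (both contribute in 2-u steps):
  M: 0.13032384×0.60108 = 0.078335
  M+2: 0.13032384×0.39892 + 0.38017547×0.60108 = 0.280505
  M+4: 0.38017547×0.39892 + 0.36967753×0.60108 = 0.373865
  M+6: 0.36967753×0.39892 + 0.11982316×0.60108 = 0.219495
  M+8: 0.11982316×0.39892 = 0.047800
Scale to base peak (0.373865) = 100: 20.95 : 75.03 : 100.00 : 58.71 : 12.79

20.95 : 75.03 : 100.00 : 58.71 : 12.79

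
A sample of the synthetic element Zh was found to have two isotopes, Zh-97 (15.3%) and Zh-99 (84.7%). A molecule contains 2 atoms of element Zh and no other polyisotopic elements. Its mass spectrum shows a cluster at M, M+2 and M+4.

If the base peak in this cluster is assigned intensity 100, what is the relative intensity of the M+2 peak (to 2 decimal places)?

(0.153 + 0.847)^2 gives M 0.0234, M+2 0.2592, M+4 0.7174; the largest is M+4.
P(M+4) = C(2,2) × 0.153^0 × 0.847^2 = 1 × 1.0000 × 0.717409 = 0.717409 (base)
P(M+2) = C(2,1) × 0.153^1 × 0.847^1 = 2 × 0.1530 × 0.8470 = 0.259182
Relative intensity = 0.259182 / 0.717409 × 100 = 36.13

36.13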